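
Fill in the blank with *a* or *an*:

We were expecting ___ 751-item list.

a

The indefinite article is chosen by the initial *sound* of the following word, not its spelling.
The number *751* is spoken "seven hundred …", beginning with /ˈsɛvən/ — a consonant sound.
So the article is *a*: We were expecting a 751-item list.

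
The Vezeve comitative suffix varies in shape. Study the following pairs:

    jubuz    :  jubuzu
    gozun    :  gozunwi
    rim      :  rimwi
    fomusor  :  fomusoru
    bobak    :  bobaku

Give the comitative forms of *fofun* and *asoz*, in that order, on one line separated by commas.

The alternation tracks the final consonant of the stem — -wi when the stem ends in a nasal (*gozun*, *rim*); -u when the stem ends in a non-nasal consonant (*jubuz*, *fomusor*, *bobak*).
Since the final consonant of *fofun* is /n/ (a nasal), it takes -wi, giving *fofunwi*.
The final consonant of *asoz* is /z/, which is non-nasal, so the suffix is -u, giving *asozu*.

fofunwi, asozu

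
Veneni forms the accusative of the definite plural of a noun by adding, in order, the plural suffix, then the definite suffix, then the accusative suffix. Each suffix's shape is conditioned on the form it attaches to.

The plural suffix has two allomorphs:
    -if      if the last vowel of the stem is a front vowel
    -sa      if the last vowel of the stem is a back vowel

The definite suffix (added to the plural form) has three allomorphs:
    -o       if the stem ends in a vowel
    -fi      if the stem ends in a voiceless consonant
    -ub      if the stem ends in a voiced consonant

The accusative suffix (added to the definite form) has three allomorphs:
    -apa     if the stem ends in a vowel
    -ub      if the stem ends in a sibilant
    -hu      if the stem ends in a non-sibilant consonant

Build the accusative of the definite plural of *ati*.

atiiffiapa

Since the last vowel of *ati* is /i/ (a front vowel), it takes -if, giving *atiif*.
Since the final sound of the plural form *atiif* is /f/ (a voiceless consonant), it takes -fi, giving *atiiffi*.
The final sound of the definite form *atiiffi* is /i/, which is a vowel, so the accusative suffix is -apa, giving *atiiffiapa*.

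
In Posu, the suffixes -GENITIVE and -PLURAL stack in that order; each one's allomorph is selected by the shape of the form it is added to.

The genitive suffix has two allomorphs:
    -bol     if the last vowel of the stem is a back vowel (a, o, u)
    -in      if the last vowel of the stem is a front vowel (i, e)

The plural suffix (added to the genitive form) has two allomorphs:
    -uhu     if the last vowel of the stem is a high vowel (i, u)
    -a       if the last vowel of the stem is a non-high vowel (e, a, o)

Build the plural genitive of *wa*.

wabola

Since the last vowel of *wa* is /a/ (a back vowel), it takes -bol, giving *wabol*.
The last vowel of the genitive form *wabol* is /o/, which is a non-high vowel, so the plural suffix is -a, giving *wabola*.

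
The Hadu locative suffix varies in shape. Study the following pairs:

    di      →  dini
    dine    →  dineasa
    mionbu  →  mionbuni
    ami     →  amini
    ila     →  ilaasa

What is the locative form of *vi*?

Looking at the last vowel of each stem: -ni when the last vowel of the stem is a high vowel (*di*, *mionbu*, *ami*); -asa when the last vowel of the stem is a non-high vowel (*dine*, *ila*).
*vi*: last vowel = /i/, a high vowel → -ni → *vini*.

vini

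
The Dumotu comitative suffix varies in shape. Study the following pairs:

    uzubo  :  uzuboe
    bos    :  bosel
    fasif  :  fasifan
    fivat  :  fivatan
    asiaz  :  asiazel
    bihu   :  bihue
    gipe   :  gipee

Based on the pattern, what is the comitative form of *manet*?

manetan

The alternation tracks the final sound of the stem — -el when the stem ends in a sibilant (*bos*, *asiaz*); -an when the stem ends in a non-sibilant consonant (*fasif*, *fivat*); -e when the stem ends in a vowel (*uzubo*, *bihu*, *gipe*).
The final sound of *manet* is /t/, which is a non-sibilant consonant, so the suffix is -an, giving *manetan*.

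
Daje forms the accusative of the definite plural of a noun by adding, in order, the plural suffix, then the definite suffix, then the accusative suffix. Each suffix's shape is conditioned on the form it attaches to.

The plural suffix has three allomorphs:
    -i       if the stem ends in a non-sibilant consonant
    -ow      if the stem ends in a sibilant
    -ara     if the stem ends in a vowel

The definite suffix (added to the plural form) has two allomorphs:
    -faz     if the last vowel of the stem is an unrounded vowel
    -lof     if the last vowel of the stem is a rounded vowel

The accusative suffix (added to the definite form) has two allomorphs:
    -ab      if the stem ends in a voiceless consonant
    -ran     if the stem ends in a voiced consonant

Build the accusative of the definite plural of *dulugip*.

*dulugip* — final sound /p/ (a non-sibilant consonant) → -i → *dulugipi*.
Since the last vowel of the plural form *dulugipi* is /i/ (an unrounded vowel), it takes -faz, giving *dulugipifaz*.
The definite form *dulugipifaz*: final consonant = /z/, voiced → -ran → *dulugipifazran*.

dulugipifazran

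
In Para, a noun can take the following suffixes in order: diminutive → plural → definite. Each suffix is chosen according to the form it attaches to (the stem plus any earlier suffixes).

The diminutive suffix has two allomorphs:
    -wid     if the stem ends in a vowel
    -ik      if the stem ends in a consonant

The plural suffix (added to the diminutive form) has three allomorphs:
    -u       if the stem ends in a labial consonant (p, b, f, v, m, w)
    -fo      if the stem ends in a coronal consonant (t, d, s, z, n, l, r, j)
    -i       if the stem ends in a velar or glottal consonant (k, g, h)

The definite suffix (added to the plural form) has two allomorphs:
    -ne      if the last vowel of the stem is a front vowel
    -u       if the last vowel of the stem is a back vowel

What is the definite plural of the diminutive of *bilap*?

bilapikine

*bilap*: final sound = /p/, a consonant → -ik → *bilapik*.
Since the final consonant of the diminutive form *bilapik* is /k/ (velar/glottal), it takes -i, giving *bilapiki*.
The last vowel of the plural form *bilapiki* is /i/, which is a front vowel, so the definite suffix is -ne, giving *bilapikine*.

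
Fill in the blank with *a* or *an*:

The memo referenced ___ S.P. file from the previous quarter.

an

The indefinite article is chosen by the initial *sound* of the following word, not its spelling.
The initialism *S.P.* is read letter by letter; the first letter, S, is pronounced /ɛs/, which begins with a vowel sound.
So the article is *an*: The memo referenced an S.P. file from the previous quarter.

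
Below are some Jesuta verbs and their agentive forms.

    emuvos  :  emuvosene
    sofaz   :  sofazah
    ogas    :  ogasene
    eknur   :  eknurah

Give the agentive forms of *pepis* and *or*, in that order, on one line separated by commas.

The suffix is conditioned by the final consonant: -ene when the stem ends in a voiceless consonant (*emuvos*, *ogas*); -ah when the stem ends in a voiced consonant (*sofaz*, *eknur*).
*pepis*: final consonant = /s/, voiceless → -ene → *pepisene*.
*or*: final consonant = /r/, voiced → -ah → *orah*.

pepisene, orah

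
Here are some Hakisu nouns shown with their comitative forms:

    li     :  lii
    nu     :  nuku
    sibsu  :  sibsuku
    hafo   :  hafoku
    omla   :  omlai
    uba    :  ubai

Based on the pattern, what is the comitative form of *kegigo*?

The suffix is conditioned by the last vowel: -ku when the last vowel of the stem is a rounded vowel (*nu*, *sibsu*, *hafo*); -i when the last vowel of the stem is an unrounded vowel (*li*, *omla*, *uba*).
*kegigo* — last vowel /o/ (a rounded vowel) → -ku → *kegigoku*.

kegigoku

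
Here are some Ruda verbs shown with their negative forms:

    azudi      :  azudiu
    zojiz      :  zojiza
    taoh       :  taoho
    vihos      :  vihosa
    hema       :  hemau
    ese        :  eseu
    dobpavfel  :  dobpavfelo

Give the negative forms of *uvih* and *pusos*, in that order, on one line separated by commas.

uviho, pusosa

The suffix is conditioned by the final sound: -a when the stem ends in a sibilant (*zojiz*, *vihos*); -o when the stem ends in a non-sibilant consonant (*taoh*, *dobpavfel*); -u when the stem ends in a vowel (*azudi*, *hema*, *ese*).
*uvih* — final sound /h/ (a non-sibilant consonant) → -o → *uviho*.
The final sound of *pusos* is /s/, which is a sibilant, so the suffix is -a, giving *pusosa*.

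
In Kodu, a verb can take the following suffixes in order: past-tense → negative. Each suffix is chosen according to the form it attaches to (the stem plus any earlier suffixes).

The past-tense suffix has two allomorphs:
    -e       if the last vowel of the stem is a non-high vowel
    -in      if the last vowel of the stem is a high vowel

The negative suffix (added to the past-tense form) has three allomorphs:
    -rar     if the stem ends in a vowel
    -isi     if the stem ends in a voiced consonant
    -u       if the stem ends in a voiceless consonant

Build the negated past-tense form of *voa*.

*voa* — last vowel /a/ (a non-high vowel) → -e → *voae*.
Since the final sound of the past-tense form *voae* is /e/ (a vowel), it takes -rar, giving *voaerar*.

voaerar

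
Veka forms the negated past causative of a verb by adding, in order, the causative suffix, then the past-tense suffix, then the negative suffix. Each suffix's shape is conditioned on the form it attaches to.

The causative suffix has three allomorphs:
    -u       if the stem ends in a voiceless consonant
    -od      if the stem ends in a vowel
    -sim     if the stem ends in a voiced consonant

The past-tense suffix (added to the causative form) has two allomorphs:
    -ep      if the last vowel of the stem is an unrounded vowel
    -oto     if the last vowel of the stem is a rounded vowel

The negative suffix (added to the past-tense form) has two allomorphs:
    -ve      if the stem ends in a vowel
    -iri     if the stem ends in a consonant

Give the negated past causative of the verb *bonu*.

bonuodotove

*bonu*: final sound = /u/, a vowel → -od → *bonuod*.
The last vowel of the causative form *bonuod* is /o/, which is a rounded vowel, so the past-tense suffix is -oto, giving *bonuodoto*.
The final sound of the past-tense form *bonuodoto* is /o/, which is a vowel, so the negative suffix is -ve, giving *bonuodotove*.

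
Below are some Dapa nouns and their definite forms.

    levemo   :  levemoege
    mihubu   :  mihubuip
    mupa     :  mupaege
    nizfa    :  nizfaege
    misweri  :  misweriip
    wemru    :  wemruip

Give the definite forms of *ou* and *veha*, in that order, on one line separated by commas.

The pattern is height harmony: -ip when the last vowel of the stem is a high vowel (*mihubu*, *misweri*, *wemru*); -ege when the last vowel of the stem is a non-high vowel (*levemo*, *mupa*, *nizfa*).
*ou*: last vowel = /u/, a high vowel → -ip → *ouip*.
The last vowel of *veha* is /a/, which is a non-high vowel, so the suffix is -ege, giving *vehaege*.

ouip, vehaege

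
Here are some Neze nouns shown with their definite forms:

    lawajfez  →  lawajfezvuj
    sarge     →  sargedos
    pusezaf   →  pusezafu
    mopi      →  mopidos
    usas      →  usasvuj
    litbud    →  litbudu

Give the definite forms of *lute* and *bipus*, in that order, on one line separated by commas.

lutedos, bipusvuj

The suffix is conditioned by the final sound: -vuj when the stem ends in a sibilant (*lawajfez*, *usas*); -u when the stem ends in a non-sibilant consonant (*pusezaf*, *litbud*); -dos when the stem ends in a vowel (*sarge*, *mopi*).
*lute*: final sound = /e/, a vowel → -dos → *lutedos*.
*bipus*: final sound = /s/, a sibilant → -vuj → *bipusvuj*.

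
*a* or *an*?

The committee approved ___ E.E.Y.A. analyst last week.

an

The indefinite article is chosen by the initial *sound* of the following word, not its spelling.
The initialism *E.E.Y.A.* is read letter by letter; the first letter, E, is pronounced /iː/, which begins with a vowel sound.
So the article is *an*: The committee approved an E.E.Y.A. analyst last week.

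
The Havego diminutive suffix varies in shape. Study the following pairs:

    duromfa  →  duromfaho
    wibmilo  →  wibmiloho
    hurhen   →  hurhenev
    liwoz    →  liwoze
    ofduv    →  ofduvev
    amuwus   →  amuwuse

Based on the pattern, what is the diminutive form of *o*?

oho

Looking at the final sound of each stem: -e when the stem ends in a sibilant (*liwoz*, *amuwus*); -ev when the stem ends in a non-sibilant consonant (*hurhen*, *ofduv*); -ho when the stem ends in a vowel (*duromfa*, *wibmilo*).
*o*: final sound = /o/, a vowel → -ho → *oho*.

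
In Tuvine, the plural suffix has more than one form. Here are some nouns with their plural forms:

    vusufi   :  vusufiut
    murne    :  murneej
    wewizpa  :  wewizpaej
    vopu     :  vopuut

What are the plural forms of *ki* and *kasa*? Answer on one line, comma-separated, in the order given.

The pattern is height harmony: -ut when the last vowel of the stem is a high vowel (*vusufi*, *vopu*); -ej when the last vowel of the stem is a non-high vowel (*murne*, *wewizpa*).
*ki*: last vowel = /i/, a high vowel → -ut → *kiut*.
The last vowel of *kasa* is /a/, which is a non-high vowel, so the suffix is -ej, giving *kasaej*.

kiut, kasaej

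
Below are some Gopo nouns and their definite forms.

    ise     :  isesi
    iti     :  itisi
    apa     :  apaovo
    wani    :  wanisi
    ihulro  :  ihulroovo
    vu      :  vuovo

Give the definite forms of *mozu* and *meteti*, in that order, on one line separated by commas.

The pattern is front/back vowel harmony: -si when the last vowel of the stem is a front vowel (*ise*, *iti*, *wani*); -ovo when the last vowel of the stem is a back vowel (*apa*, *ihulro*, *vu*).
The last vowel of *mozu* is /u/, which is a back vowel, so the suffix is -ovo, giving *mozuovo*.
Since the last vowel of *meteti* is /i/ (a front vowel), it takes -si, giving *metetisi*.

mozuovo, metetisi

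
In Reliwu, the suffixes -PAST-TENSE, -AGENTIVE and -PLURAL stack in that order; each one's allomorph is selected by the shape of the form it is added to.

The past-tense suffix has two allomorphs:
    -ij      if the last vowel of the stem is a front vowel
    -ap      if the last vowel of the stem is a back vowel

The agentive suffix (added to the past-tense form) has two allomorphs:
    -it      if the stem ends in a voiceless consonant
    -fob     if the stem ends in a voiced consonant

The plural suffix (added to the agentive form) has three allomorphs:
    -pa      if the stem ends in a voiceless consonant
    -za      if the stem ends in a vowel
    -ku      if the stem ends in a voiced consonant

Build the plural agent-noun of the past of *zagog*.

zagogapitpa

The last vowel of *zagog* is /o/, which is a back vowel, so the past-tense suffix is -ap, giving *zagogap*.
Since the final consonant of the past-tense form *zagogap* is /p/ (voiceless), it takes -it, giving *zagogapit*.
The final sound of the agentive form *zagogapit* is /t/, which is a voiceless consonant, so the plural suffix is -pa, giving *zagogapitpa*.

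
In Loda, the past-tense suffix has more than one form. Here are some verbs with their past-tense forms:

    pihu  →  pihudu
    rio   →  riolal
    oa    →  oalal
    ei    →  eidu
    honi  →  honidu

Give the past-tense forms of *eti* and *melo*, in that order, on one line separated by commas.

Looking at the last vowel of each stem: -du when the last vowel of the stem is a high vowel (*pihu*, *ei*, *honi*); -lal when the last vowel of the stem is a non-high vowel (*rio*, *oa*).
The last vowel of *eti* is /i/, which is a high vowel, so the suffix is -du, giving *etidu*.
*melo*: last vowel = /o/, a non-high vowel → -lal → *melolal*.

etidu, melolal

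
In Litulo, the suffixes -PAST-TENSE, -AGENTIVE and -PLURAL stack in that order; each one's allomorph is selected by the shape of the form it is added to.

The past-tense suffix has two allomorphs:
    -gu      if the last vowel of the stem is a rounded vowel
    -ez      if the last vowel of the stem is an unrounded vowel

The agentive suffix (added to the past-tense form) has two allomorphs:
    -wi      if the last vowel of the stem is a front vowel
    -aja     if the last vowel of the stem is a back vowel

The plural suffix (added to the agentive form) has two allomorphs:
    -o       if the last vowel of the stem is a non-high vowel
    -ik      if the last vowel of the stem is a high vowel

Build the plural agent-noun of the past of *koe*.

*koe* — last vowel /e/ (an unrounded vowel) → -ez → *koeez*.
The past-tense form *koeez*: last vowel = /e/, a front vowel → -wi → *koeezwi*.
Since the last vowel of the agentive form *koeezwi* is /i/ (a high vowel), it takes -ik, giving *koeezwiik*.

koeezwiik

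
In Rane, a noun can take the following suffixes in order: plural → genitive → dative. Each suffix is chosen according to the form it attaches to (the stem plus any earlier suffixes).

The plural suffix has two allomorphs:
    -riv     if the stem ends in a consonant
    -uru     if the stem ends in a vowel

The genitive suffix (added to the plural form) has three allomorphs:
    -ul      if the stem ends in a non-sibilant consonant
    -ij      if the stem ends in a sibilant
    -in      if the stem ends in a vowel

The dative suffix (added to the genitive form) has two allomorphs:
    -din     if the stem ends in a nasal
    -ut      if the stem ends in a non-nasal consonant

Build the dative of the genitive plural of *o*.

*o* — final sound /o/ (a vowel) → -uru → *ouru*.
The plural form *ouru* — final sound /u/ (a vowel) → -in → *ouruin*.
The genitive form *ouruin* — final consonant /n/ (a nasal) → -din → *ouruindin*.

ouruindin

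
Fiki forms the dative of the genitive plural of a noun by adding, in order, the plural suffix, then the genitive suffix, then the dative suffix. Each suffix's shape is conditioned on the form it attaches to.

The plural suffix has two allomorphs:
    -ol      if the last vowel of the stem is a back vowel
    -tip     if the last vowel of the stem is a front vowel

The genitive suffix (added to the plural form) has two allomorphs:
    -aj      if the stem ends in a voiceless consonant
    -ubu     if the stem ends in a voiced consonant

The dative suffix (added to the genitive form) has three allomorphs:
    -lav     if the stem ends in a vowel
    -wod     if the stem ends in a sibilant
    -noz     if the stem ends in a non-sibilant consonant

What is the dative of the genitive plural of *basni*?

basnitipajnoz

*basni* — last vowel /i/ (a front vowel) → -tip → *basnitip*.
Since the final consonant of the plural form *basnitip* is /p/ (voiceless), it takes -aj, giving *basnitipaj*.
The final sound of the genitive form *basnitipaj* is /j/, which is a non-sibilant consonant, so the dative suffix is -noz, giving *basnitipajnoz*.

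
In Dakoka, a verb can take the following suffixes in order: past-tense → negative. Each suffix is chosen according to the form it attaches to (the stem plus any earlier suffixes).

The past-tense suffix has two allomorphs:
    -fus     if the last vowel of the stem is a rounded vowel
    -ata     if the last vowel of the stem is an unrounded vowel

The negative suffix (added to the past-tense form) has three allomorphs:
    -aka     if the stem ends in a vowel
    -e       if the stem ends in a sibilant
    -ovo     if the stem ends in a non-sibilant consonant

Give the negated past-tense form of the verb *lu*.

The last vowel of *lu* is /u/, which is a rounded vowel, so the past-tense suffix is -fus, giving *lufus*.
The final sound of the past-tense form *lufus* is /s/, which is a sibilant, so the negative suffix is -e, giving *lufuse*.

lufuse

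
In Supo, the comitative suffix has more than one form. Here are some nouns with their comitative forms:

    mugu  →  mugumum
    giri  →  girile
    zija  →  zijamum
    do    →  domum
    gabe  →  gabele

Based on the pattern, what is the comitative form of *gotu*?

Looking at the last vowel of each stem: -le when the last vowel of the stem is a front vowel (*giri*, *gabe*); -mum when the last vowel of the stem is a back vowel (*mugu*, *zija*, *do*).
*gotu*: last vowel = /u/, a back vowel → -mum → *gotumum*.

gotumum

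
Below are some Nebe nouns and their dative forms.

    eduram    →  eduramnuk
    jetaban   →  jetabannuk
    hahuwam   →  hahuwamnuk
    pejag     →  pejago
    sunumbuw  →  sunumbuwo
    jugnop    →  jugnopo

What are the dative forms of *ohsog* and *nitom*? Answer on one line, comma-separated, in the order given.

The pattern is nasality of the final consonant: -nuk when the stem ends in a nasal (*eduram*, *jetaban*, *hahuwam*); -o when the stem ends in a non-nasal consonant (*pejag*, *sunumbuw*, *jugnop*).
*ohsog*: final consonant = /g/, non-nasal → -o → *ohsogo*.
The final consonant of *nitom* is /m/, which is a nasal, so the suffix is -nuk, giving *nitomnuk*.

ohsogo, nitomnuk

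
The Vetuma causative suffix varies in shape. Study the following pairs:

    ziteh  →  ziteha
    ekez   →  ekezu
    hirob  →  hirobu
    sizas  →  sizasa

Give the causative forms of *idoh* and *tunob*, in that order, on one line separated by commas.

The alternation tracks the final consonant of the stem — -a when the stem ends in a voiceless consonant (*ziteh*, *sizas*); -u when the stem ends in a voiced consonant (*ekez*, *hirob*).
*idoh* — final consonant /h/ (voiceless) → -a → *idoha*.
*tunob*: final consonant = /b/, voiced → -u → *tunobu*.

idoha, tunobu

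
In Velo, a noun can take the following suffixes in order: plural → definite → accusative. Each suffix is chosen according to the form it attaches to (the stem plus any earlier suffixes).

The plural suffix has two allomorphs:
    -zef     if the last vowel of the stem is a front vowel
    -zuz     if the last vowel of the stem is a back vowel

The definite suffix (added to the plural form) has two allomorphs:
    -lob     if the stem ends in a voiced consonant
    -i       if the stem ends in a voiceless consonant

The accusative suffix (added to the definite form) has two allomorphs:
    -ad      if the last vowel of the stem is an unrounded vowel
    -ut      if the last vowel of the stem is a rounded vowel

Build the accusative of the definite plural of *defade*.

The last vowel of *defade* is /e/, which is a front vowel, so the plural suffix is -zef, giving *defadezef*.
The plural form *defadezef* — final consonant /f/ (voiceless) → -i → *defadezefi*.
The definite form *defadezefi*: last vowel = /i/, an unrounded vowel → -ad → *defadezefiad*.

defadezefiad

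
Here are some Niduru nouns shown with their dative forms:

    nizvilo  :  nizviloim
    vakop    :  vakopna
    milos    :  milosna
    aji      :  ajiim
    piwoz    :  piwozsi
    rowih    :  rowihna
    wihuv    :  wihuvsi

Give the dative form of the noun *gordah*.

gordahna

The alternation tracks the final sound of the stem — -na when the stem ends in a voiceless consonant (*vakop*, *milos*, *rowih*); -si when the stem ends in a voiced consonant (*piwoz*, *wihuv*); -im when the stem ends in a vowel (*nizvilo*, *aji*).
Since the final sound of *gordah* is /h/ (a voiceless consonant), it takes -na, giving *gordahna*.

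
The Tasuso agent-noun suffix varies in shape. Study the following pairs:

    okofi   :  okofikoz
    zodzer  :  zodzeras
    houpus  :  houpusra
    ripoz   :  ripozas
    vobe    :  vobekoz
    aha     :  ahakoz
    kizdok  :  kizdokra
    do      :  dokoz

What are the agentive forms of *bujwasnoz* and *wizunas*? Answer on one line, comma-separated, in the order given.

bujwasnozas, wizunasra

The alternation tracks the final sound of the stem — -ra when the stem ends in a voiceless consonant (*houpus*, *kizdok*); -as when the stem ends in a voiced consonant (*zodzer*, *ripoz*); -koz when the stem ends in a vowel (*okofi*, *vobe*, *aha*, *do*).
The final sound of *bujwasnoz* is /z/, which is a voiced consonant, so the suffix is -as, giving *bujwasnozas*.
*wizunas*: final sound = /s/, a voiceless consonant → -ra → *wizunasra*.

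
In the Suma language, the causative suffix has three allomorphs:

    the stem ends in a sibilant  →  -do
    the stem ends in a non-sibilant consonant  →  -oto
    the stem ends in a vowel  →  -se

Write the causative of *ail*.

The final sound of *ail* is /l/, which is a non-sibilant consonant, so the suffix is -oto, giving *ailoto*.

ailoto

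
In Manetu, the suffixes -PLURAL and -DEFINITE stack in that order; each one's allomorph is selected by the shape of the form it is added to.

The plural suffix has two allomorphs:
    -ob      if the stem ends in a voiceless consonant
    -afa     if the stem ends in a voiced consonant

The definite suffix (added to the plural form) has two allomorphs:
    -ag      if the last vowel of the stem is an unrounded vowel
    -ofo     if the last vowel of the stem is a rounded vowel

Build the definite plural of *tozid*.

Since the final consonant of *tozid* is /d/ (voiced), it takes -afa, giving *tozidafa*.
The last vowel of the plural form *tozidafa* is /a/, which is an unrounded vowel, so the definite suffix is -ag, giving *tozidafaag*.

tozidafaag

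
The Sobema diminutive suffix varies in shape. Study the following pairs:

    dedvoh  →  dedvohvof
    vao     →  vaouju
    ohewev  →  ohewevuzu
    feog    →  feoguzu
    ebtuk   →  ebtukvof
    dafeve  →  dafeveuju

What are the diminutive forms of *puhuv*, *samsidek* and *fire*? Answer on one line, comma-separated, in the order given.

puhuvuzu, samsidekvof, fireuju

Looking at the final sound of each stem: -vof when the stem ends in a voiceless consonant (*dedvoh*, *ebtuk*); -uzu when the stem ends in a voiced consonant (*ohewev*, *feog*); -uju when the stem ends in a vowel (*vao*, *dafeve*).
The final sound of *puhuv* is /v/, which is a voiced consonant, so the suffix is -uzu, giving *puhuvuzu*.
*samsidek* — final sound /k/ (a voiceless consonant) → -vof → *samsidekvof*.
*fire* — final sound /e/ (a vowel) → -uju → *fireuju*.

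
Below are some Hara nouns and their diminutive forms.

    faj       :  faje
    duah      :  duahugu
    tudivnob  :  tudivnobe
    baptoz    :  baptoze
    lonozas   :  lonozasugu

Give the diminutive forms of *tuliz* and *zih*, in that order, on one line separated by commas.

tulize, zihugu

The suffix is conditioned by the final consonant: -ugu when the stem ends in a voiceless consonant (*duah*, *lonozas*); -e when the stem ends in a voiced consonant (*faj*, *tudivnob*, *baptoz*).
Since the final consonant of *tuliz* is /z/ (voiced), it takes -e, giving *tulize*.
*zih*: final consonant = /h/, voiceless → -ugu → *zihugu*.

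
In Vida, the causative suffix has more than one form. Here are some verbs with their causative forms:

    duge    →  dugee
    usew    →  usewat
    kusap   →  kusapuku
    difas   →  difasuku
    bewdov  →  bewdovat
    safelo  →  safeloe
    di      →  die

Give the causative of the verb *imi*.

The alternation tracks the final sound of the stem — -uku when the stem ends in a voiceless consonant (*kusap*, *difas*); -at when the stem ends in a voiced consonant (*usew*, *bewdov*); -e when the stem ends in a vowel (*duge*, *safelo*, *di*).
The final sound of *imi* is /i/, which is a vowel, so the suffix is -e, giving *imie*.

imie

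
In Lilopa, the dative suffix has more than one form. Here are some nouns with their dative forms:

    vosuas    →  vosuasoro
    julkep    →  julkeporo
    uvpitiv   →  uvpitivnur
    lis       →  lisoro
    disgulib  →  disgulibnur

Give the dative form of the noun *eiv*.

eivnur

Looking at the final consonant of each stem: -oro when the stem ends in a voiceless consonant (*vosuas*, *julkep*, *lis*); -nur when the stem ends in a voiced consonant (*uvpitiv*, *disgulib*).
*eiv*: final consonant = /v/, voiced → -nur → *eivnur*.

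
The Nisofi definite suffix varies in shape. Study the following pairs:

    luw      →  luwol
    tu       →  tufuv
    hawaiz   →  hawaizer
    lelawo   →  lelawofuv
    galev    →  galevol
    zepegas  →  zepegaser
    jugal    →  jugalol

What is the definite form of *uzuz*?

uzuzer

The alternation tracks the final sound of the stem — -er when the stem ends in a sibilant (*hawaiz*, *zepegas*); -ol when the stem ends in a non-sibilant consonant (*luw*, *galev*, *jugal*); -fuv when the stem ends in a vowel (*tu*, *lelawo*).
*uzuz* — final sound /z/ (a sibilant) → -er → *uzuzer*.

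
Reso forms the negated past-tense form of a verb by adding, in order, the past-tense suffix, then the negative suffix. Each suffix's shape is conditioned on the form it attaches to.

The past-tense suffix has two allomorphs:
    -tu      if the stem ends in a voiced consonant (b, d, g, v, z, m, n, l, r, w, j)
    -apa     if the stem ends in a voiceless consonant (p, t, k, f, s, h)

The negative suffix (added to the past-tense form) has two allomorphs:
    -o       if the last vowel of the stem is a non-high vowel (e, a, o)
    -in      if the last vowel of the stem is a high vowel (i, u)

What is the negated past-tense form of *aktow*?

Since the final consonant of *aktow* is /w/ (voiced), it takes -tu, giving *aktowtu*.
The past-tense form *aktowtu*: last vowel = /u/, a high vowel → -in → *aktowtuin*.

aktowtuin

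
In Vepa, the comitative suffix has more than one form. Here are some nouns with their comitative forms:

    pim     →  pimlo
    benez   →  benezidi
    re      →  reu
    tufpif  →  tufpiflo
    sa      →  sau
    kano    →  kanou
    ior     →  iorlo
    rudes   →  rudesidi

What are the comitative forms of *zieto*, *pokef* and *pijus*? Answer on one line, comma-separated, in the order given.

zietou, pokeflo, pijusidi

The pattern is sibilance of the final sound: -idi when the stem ends in a sibilant (*benez*, *rudes*); -lo when the stem ends in a non-sibilant consonant (*pim*, *tufpif*, *ior*); -u when the stem ends in a vowel (*re*, *sa*, *kano*).
*zieto*: final sound = /o/, a vowel → -u → *zietou*.
The final sound of *pokef* is /f/, which is a non-sibilant consonant, so the suffix is -lo, giving *pokeflo*.
Since the final sound of *pijus* is /s/ (a sibilant), it takes -idi, giving *pijusidi*.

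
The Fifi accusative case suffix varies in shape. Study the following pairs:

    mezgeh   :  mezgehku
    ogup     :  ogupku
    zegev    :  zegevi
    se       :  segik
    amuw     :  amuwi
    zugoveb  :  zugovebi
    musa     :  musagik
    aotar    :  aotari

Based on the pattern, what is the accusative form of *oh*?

ohku

The pattern is voicing of the final sound: -ku when the stem ends in a voiceless consonant (*mezgeh*, *ogup*); -i when the stem ends in a voiced consonant (*zegev*, *amuw*, *zugoveb*, *aotar*); -gik when the stem ends in a vowel (*se*, *musa*).
Since the final sound of *oh* is /h/ (a voiceless consonant), it takes -ku, giving *ohku*.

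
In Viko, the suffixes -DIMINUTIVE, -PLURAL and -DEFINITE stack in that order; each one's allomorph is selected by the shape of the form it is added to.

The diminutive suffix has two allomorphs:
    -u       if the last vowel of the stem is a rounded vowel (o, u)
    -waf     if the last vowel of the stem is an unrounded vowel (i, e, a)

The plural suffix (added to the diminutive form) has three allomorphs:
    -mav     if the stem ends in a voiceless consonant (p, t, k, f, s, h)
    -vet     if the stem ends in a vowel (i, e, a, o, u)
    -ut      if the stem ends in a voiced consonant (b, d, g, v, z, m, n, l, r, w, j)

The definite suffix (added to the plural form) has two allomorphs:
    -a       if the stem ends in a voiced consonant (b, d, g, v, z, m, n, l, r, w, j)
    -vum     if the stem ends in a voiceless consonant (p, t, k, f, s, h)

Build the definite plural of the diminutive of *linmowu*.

linmowuuvetvum

*linmowu* — last vowel /u/ (a rounded vowel) → -u → *linmowuu*.
The final sound of the diminutive form *linmowuu* is /u/, which is a vowel, so the plural suffix is -vet, giving *linmowuuvet*.
The plural form *linmowuuvet* — final consonant /t/ (voiceless) → -vum → *linmowuuvetvum*.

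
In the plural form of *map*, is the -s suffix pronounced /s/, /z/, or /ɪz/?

/s/

The stem *map* ends in a voiceless non-sibilant consonant.
The plural suffix surfaces as /ɪz/ after sibilants, /s/ after other voiceless consonants, and /z/ after other voiced sounds.
So the plural -s on *map* is pronounced /s/.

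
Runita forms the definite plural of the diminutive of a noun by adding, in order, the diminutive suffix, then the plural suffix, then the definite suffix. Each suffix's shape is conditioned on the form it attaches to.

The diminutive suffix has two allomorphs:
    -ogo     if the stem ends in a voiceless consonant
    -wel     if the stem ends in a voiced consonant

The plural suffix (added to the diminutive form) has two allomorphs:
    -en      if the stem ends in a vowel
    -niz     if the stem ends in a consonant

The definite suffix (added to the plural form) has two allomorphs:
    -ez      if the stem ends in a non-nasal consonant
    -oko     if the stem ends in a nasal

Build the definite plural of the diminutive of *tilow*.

tilowwelnizez

*tilow* — final consonant /w/ (voiced) → -wel → *tilowwel*.
The diminutive form *tilowwel* — final sound /l/ (a consonant) → -niz → *tilowwelniz*.
Since the final consonant of the plural form *tilowwelniz* is /z/ (non-nasal), it takes -ez, giving *tilowwelnizez*.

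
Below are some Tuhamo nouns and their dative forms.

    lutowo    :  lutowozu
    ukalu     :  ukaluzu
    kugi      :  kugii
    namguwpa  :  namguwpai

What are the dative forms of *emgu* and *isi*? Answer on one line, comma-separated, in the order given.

Looking at the last vowel of each stem: -zu when the last vowel of the stem is a rounded vowel (*lutowo*, *ukalu*); -i when the last vowel of the stem is an unrounded vowel (*kugi*, *namguwpa*).
Since the last vowel of *emgu* is /u/ (a rounded vowel), it takes -zu, giving *emguzu*.
*isi* — last vowel /i/ (an unrounded vowel) → -i → *isii*.

emguzu, isii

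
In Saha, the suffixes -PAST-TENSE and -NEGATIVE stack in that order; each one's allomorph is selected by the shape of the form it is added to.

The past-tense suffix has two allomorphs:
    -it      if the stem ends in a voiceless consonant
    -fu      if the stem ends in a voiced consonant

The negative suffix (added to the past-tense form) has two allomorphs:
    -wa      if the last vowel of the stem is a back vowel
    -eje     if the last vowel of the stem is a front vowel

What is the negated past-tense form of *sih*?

The final consonant of *sih* is /h/, which is voiceless, so the past-tense suffix is -it, giving *sihit*.
The past-tense form *sihit*: last vowel = /i/, a front vowel → -eje → *sihiteje*.

sihiteje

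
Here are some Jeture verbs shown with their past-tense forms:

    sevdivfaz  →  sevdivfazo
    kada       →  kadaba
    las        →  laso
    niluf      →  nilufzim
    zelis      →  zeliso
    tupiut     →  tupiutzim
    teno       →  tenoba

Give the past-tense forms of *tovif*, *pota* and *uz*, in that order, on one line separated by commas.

tovifzim, potaba, uzo

The alternation tracks the final sound of the stem — -o when the stem ends in a sibilant (*sevdivfaz*, *las*, *zelis*); -zim when the stem ends in a non-sibilant consonant (*niluf*, *tupiut*); -ba when the stem ends in a vowel (*kada*, *teno*).
*tovif* — final sound /f/ (a non-sibilant consonant) → -zim → *tovifzim*.
The final sound of *pota* is /a/, which is a vowel, so the suffix is -ba, giving *potaba*.
The final sound of *uz* is /z/, which is a sibilant, so the suffix is -o, giving *uzo*.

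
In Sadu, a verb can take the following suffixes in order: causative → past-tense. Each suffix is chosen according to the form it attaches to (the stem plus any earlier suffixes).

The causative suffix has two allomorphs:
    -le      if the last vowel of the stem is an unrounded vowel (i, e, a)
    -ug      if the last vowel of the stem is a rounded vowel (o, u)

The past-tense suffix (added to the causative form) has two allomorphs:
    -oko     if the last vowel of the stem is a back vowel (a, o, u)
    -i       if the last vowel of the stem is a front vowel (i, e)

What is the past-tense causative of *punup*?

*punup* — last vowel /u/ (a rounded vowel) → -ug → *punupug*.
The last vowel of the causative form *punupug* is /u/, which is a back vowel, so the past-tense suffix is -oko, giving *punupugoko*.

punupugoko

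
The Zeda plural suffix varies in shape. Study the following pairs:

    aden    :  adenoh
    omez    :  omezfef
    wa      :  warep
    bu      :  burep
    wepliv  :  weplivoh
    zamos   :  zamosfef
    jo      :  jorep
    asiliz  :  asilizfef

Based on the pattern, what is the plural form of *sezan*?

sezanoh

Looking at the final sound of each stem: -fef when the stem ends in a sibilant (*omez*, *zamos*, *asiliz*); -oh when the stem ends in a non-sibilant consonant (*aden*, *wepliv*); -rep when the stem ends in a vowel (*wa*, *bu*, *jo*).
The final sound of *sezan* is /n/, which is a non-sibilant consonant, so the suffix is -oh, giving *sezanoh*.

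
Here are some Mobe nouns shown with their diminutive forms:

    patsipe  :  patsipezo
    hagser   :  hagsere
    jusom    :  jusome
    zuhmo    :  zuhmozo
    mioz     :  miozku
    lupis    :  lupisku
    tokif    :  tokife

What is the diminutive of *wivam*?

wivame

The alternation tracks the final sound of the stem — -ku when the stem ends in a sibilant (*mioz*, *lupis*); -e when the stem ends in a non-sibilant consonant (*hagser*, *jusom*, *tokif*); -zo when the stem ends in a vowel (*patsipe*, *zuhmo*).
*wivam* — final sound /m/ (a non-sibilant consonant) → -e → *wivame*.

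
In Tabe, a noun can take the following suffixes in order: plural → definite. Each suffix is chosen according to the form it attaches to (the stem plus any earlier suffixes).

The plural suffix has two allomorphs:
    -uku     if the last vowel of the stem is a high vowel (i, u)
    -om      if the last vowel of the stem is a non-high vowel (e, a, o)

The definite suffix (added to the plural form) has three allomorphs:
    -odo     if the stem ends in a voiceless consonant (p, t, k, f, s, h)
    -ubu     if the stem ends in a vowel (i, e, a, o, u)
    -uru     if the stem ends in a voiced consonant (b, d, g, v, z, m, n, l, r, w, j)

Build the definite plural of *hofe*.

Since the last vowel of *hofe* is /e/ (a non-high vowel), it takes -om, giving *hofeom*.
Since the final sound of the plural form *hofeom* is /m/ (a voiced consonant), it takes -uru, giving *hofeomuru*.

hofeomuru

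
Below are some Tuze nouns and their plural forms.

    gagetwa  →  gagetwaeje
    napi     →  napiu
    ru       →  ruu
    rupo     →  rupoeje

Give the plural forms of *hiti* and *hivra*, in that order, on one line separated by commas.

The suffix is conditioned by the last vowel: -u when the last vowel of the stem is a high vowel (*napi*, *ru*); -eje when the last vowel of the stem is a non-high vowel (*gagetwa*, *rupo*).
Since the last vowel of *hiti* is /i/ (a high vowel), it takes -u, giving *hitiu*.
The last vowel of *hivra* is /a/, which is a non-high vowel, so the suffix is -eje, giving *hivraeje*.

hitiu, hivraeje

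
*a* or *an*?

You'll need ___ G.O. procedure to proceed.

The indefinite article is chosen by the initial *sound* of the following word, not its spelling.
The initialism *G.O.* is read letter by letter; the first letter, G, is pronounced /dʒiː/, which begins with a consonant sound.
So the article is *a*: You'll need a G.O. procedure to proceed.

a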